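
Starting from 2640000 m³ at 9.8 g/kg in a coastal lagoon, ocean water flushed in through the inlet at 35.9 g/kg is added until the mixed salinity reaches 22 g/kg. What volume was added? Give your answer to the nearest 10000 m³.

2320000 m³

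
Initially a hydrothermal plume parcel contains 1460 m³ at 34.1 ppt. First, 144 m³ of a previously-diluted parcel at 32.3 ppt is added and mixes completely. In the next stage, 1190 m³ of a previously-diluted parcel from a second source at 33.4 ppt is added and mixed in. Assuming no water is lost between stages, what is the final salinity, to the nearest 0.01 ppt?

33.71 ppt

Salt balance:
Initial salt = 1,460×34.1 = 49,786
After stage 1: salt = 49,786 + 144×32.3 = 54,437.2; volume = 1,604 m³; S = 33.938 ppt
After stage 2: salt = 54,437.2 + 1,190×33.4 = 94,183.2; volume = 2,794 m³
S = 94,183.2 / 2,794 = 33.7091 ppt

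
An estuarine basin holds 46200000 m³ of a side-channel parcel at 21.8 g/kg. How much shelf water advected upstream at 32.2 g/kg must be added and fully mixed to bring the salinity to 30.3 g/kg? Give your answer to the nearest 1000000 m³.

207000000 m³

Salt balance: 46,200,000×21.8 + V×32.2 = (46,200,000+V)×30.3
1,007,160,000 + 32.2V = 1,399,860,000 + 30.3V
392,700,000 = 1.9V
V = 206,684,210.53 m³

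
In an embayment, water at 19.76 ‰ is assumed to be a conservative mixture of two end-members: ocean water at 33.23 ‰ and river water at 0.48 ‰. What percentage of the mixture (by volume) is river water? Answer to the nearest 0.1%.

41.1%

Let f be the freshwater fraction. Salt balance per unit volume:
f×0.48 + (1−f)×33.23 = 19.76
f = (33.23 − 19.76) / (33.23 − 0.48) = 13.47/32.75 = 0.4113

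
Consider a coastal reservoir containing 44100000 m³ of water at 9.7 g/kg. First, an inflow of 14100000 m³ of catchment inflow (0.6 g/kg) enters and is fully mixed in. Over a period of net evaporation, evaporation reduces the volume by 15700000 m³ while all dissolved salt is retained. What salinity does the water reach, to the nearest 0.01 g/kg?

10.26 g/kg

After mixing: salt = 44,100,000×9.7 + 14,100,000×0.6 = 436,230,000; volume = 58,200,000 m³
After evaporation: salt unchanged = 436,230,000; volume = 58,200,000 − 15,700,000 = 42,500,000 m³
S = 436,230,000 / 42,500,000 = 10.2642 g/kg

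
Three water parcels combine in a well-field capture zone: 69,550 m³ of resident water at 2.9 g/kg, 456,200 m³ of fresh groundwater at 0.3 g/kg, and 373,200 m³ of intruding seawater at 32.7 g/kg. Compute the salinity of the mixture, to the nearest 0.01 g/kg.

13.95 g/kg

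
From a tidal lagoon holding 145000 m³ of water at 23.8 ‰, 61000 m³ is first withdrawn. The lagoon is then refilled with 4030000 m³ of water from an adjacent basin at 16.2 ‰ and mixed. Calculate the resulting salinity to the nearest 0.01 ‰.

Remaining after removal: 84,000 m³ at 23.8 ‰ (salt = 1,999,200)
After addition: salt = 1,999,200 + 4,030,000×16.2 = 67,285,200; volume = 4,114,000 m³
S = 67,285,200 / 4,114,000 = 16.3552 ‰

16.36 ‰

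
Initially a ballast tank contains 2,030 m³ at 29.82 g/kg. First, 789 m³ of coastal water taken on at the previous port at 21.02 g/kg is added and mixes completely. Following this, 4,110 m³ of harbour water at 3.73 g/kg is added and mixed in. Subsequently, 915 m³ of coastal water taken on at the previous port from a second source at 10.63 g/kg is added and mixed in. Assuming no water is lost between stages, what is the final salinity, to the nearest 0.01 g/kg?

By conservation of dissolved salt,
Initial salt = 2,030×29.82 = 60,534.6
After stage 1: salt = 60,534.6 + 789×21.02 = 77,119.38; volume = 2,819 m³; S = 27.357 g/kg
After stage 2: salt = 77,119.38 + 4,110×3.73 = 92,449.68; volume = 6,929 m³; S = 13.342 g/kg
After stage 3: salt = 92,449.68 + 915×10.63 = 102,176.13; volume = 7,844 m³
S = 102,176.13 / 7,844 = 13.026 g/kg

13.03 g/kg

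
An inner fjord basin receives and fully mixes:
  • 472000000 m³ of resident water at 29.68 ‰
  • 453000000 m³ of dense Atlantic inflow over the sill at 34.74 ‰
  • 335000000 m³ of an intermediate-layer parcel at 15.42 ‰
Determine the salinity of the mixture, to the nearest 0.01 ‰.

Mass of salt is conserved:
salt = 472,000,000×29.68 + 453,000,000×34.74 + 335,000,000×15.42 = 14,008,960,000 + 15,737,220,000 + 5,165,700,000 = 34,911,880,000
volume = 472,000,000 + 453,000,000 + 335,000,000 = 1,260,000,000 m³
S = 34,911,880,000 / 1,260,000,000 = 27.7078 ‰

27.71 ‰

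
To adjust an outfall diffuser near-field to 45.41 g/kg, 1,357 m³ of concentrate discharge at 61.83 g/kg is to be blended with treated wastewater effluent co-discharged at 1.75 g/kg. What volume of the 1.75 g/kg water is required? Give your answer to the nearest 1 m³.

Salt balance: 1,357×61.83 + V×1.75 = (1,357+V)×45.41
83,903.31 + 1.75V = 61,621.37 + 45.41V
22,281.94 = 43.66V
V = 510.35 m³

510 m³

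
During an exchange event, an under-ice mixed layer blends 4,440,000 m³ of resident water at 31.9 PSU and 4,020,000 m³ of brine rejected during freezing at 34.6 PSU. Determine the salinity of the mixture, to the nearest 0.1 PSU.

33.2 PSU

By conservation of dissolved salt,
salt = 4,440,000×31.9 + 4,020,000×34.6 = 141,636,000 + 139,092,000 = 280,728,000
volume = 4,440,000 + 4,020,000 = 8,460,000 m³
S = 280,728,000 / 8,460,000 = 33.183 PSU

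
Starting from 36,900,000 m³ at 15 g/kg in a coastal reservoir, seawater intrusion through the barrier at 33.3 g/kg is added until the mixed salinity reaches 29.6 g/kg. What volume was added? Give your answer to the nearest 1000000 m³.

146000000 m³

Salt balance: 36,900,000×15 + V×33.3 = (36,900,000+V)×29.6
553,500,000 + 33.3V = 1,092,240,000 + 29.6V
538,740,000 = 3.7V
V = 145,605,405.41 m³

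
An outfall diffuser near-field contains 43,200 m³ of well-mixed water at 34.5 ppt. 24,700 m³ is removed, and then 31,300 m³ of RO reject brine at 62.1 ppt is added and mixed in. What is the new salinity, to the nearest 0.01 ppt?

51.85 ppt

Remaining after removal: 18,500 m³ at 34.5 ppt (salt = 638,250)
After addition: salt = 638,250 + 31,300×62.1 = 2,581,980; volume = 49,800 m³
S = 2,581,980 / 49,800 = 51.847 ppt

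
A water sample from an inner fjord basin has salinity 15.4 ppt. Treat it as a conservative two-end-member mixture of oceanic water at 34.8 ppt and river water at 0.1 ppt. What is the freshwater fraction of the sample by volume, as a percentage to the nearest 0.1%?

Let f be the freshwater fraction. Salt balance per unit volume:
f×0.1 + (1−f)×34.8 = 15.4
f = (34.8 − 15.4) / (34.8 − 0.1) = 19.4/34.7 = 0.5591

55.9%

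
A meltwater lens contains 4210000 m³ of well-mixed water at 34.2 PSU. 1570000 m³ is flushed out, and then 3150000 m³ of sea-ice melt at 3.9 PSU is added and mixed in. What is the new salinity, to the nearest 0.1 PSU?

17.7 PSU

Remaining after removal: 2,640,000 m³ at 34.2 PSU (salt = 90,288,000)
After addition: salt = 90,288,000 + 3,150,000×3.9 = 102,573,000; volume = 5,790,000 m³
S = 102,573,000 / 5,790,000 = 17.7155 PSU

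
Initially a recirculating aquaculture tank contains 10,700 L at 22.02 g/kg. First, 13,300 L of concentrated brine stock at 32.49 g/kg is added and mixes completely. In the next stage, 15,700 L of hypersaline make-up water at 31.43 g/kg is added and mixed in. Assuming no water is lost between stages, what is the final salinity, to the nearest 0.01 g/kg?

Conserving salt mass:
Initial salt = 10,700×22.02 = 235,614
After stage 1: salt = 235,614 + 13,300×32.49 = 667,731; volume = 24,000 L; S = 27.822 g/kg
After stage 2: salt = 667,731 + 15,700×31.43 = 1,161,182; volume = 39,700 L
S = 1,161,182 / 39,700 = 29.2489 g/kg

29.25 g/kg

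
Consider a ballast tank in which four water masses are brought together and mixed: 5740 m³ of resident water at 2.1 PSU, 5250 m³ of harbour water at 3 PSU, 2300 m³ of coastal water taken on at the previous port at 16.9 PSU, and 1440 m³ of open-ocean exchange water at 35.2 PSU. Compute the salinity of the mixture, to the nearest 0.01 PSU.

7.97 PSU

Total salt / total volume:
salt = 5,740×2.1 + 5,250×3 + 2,300×16.9 + 1,440×35.2 = 12,054 + 15,750 + 38,870 + 50,688 = 117,362
volume = 5,740 + 5,250 + 2,300 + 1,440 = 14,730 m³
S = 117,362 / 14,730 = 7.9675 PSU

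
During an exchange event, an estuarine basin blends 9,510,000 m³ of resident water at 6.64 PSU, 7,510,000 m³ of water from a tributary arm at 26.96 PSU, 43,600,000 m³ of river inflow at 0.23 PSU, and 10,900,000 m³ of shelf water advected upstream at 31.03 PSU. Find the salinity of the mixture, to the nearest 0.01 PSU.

Weighted by volume,
salt = 9,510,000×6.64 + 7,510,000×26.96 + 43,600,000×0.23 + 10,900,000×31.03 = 63,146,400 + 202,469,600 + 10,028,000 + 338,227,000 = 613,871,000
volume = 9,510,000 + 7,510,000 + 43,600,000 + 10,900,000 = 71,520,000 m³
S = 613,871,000 / 71,520,000 = 8.5832 PSU

8.58 PSU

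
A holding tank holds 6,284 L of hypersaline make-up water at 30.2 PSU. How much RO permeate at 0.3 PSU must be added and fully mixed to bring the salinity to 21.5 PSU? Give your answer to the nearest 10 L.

Salt balance: 6,284×30.2 + V×0.3 = (6,284+V)×21.5
189,776.8 + 0.3V = 135,106 + 21.5V
54,670.8 = 21.2V
V = 2,578.81 L

2580 L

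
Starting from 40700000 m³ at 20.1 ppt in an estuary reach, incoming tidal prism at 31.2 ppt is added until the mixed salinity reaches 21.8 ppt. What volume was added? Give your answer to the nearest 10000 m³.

Salt balance: 40,700,000×20.1 + V×31.2 = (40,700,000+V)×21.8
818,070,000 + 31.2V = 887,260,000 + 21.8V
69,190,000 = 9.4V
V = 7,360,638.3 m³

7360000 m³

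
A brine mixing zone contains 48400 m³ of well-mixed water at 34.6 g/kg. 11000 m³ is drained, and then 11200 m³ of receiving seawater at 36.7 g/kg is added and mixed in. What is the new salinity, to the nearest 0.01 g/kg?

35.08 g/kg

Remaining after removal: 37,400 m³ at 34.6 g/kg (salt = 1,294,040)
After addition: salt = 1,294,040 + 11,200×36.7 = 1,705,080; volume = 48,600 m³
S = 1,705,080 / 48,600 = 35.084 g/kg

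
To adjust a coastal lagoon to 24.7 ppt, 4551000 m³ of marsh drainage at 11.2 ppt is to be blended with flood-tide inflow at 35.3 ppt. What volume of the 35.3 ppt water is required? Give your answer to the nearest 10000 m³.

Salt balance: 4,551,000×11.2 + V×35.3 = (4,551,000+V)×24.7
50,971,200 + 35.3V = 112,409,700 + 24.7V
61,438,500 = 10.6V
V = 5,796,084.91 m³

5800000 m³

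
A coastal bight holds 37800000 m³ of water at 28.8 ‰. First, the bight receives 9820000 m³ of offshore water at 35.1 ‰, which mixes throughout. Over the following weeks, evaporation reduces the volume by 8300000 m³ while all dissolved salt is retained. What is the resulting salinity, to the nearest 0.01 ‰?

36.45 ‰

After mixing: salt = 37,800,000×28.8 + 9,820,000×35.1 = 1,433,322,000; volume = 47,620,000 m³
After evaporation: salt unchanged = 1,433,322,000; volume = 47,620,000 − 8,300,000 = 39,320,000 m³
S = 1,433,322,000 / 39,320,000 = 36.4527 ‰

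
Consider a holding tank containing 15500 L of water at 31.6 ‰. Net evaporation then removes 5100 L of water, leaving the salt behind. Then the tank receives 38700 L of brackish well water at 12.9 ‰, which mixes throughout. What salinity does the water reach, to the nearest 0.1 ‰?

After evaporation: salt = 15,500×31.6 = 489,800; volume = 15,500 − 5,100 = 10,400 L
After mixing: salt = 489,800 + 38,700×12.9 = 989,030; volume = 10,400 + 38,700 = 49,100 L
S = 989,030 / 49,100 = 20.1432 ‰

20.1 ‰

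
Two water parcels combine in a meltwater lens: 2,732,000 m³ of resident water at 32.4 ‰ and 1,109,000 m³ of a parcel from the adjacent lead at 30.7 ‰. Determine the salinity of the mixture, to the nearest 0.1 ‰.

By conservation of dissolved salt,
salt = 2,732,000×32.4 + 1,109,000×30.7 = 88,516,800 + 34,046,300 = 122,563,100
volume = 2,732,000 + 1,109,000 = 3,841,000 m³
S = 122,563,100 / 3,841,000 = 31.909 ‰

31.9 ‰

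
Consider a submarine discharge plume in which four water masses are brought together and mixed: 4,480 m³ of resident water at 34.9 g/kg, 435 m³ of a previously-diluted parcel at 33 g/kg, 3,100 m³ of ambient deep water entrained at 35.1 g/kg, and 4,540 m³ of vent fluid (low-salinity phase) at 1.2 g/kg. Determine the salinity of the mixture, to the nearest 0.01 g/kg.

By conservation of dissolved salt,
salt = 4,480×34.9 + 435×33 + 3,100×35.1 + 4,540×1.2 = 156,352 + 14,355 + 108,810 + 5,448 = 284,965
volume = 4,480 + 435 + 3,100 + 4,540 = 12,555 m³
S = 284,965 / 12,555 = 22.6973 g/kg

22.70 g/kg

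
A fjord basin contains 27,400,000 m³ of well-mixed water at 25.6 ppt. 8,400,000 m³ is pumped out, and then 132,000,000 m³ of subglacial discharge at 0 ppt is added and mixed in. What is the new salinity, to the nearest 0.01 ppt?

3.22 ppt

Remaining after removal: 19,000,000 m³ at 25.6 ppt (salt = 486,400,000)
After addition: salt = 486,400,000 + 132,000,000×0 = 486,400,000; volume = 151,000,000 m³
S = 486,400,000 / 151,000,000 = 3.2212 ppt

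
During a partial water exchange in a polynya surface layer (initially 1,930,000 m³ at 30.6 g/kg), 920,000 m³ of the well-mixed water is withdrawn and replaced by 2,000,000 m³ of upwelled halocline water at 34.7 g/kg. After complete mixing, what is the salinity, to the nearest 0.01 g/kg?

33.32 g/kg

Remaining after removal: 1,010,000 m³ at 30.6 g/kg (salt = 30,906,000)
After addition: salt = 30,906,000 + 2,000,000×34.7 = 100,306,000; volume = 3,010,000 m³
S = 100,306,000 / 3,010,000 = 33.3243 g/kg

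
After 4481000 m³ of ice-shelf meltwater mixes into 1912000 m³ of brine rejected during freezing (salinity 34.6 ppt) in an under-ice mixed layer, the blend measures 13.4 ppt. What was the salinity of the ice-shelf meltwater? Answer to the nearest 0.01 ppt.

4.35 ppt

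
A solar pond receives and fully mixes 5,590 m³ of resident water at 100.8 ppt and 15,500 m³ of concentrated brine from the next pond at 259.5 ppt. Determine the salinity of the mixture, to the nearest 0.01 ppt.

Conserving salt mass:
salt = 5,590×100.8 + 15,500×259.5 = 563,472 + 4,022,250 = 4,585,722
volume = 5,590 + 15,500 = 21,090 m³
S = 4,585,722 / 21,090 = 217.4358 ppt

217.44 ppt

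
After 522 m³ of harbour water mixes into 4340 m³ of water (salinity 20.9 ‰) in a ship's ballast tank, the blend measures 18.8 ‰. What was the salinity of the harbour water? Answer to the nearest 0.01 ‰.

1.34 ‰

Salt balance: 4,340×20.9 + 522×S = 4,862×18.8
90,706 + 522·S = 91,405.6
S = (91,405.6 − 90,706) / 522 = 1.3402 ‰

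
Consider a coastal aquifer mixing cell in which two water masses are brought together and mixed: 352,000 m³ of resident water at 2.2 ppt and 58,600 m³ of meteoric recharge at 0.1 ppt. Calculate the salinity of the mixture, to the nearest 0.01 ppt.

Total salt / total volume:
salt = 352,000×2.2 + 58,600×0.1 = 774,400 + 5,860 = 780,260
volume = 352,000 + 58,600 = 410,600 m³
S = 780,260 / 410,600 = 1.9003 ppt

1.90 ppt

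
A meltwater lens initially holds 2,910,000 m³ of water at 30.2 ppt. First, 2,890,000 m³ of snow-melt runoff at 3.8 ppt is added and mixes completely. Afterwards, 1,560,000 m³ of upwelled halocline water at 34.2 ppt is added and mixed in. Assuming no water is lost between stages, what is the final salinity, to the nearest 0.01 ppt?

20.68 ppt

Salt balance:
Initial salt = 2,910,000×30.2 = 87,882,000
After stage 1: salt = 87,882,000 + 2,890,000×3.8 = 98,864,000; volume = 5,800,000 m³; S = 17.046 ppt
After stage 2: salt = 98,864,000 + 1,560,000×34.2 = 152,216,000; volume = 7,360,000 m³
S = 152,216,000 / 7,360,000 = 20.6815 ppt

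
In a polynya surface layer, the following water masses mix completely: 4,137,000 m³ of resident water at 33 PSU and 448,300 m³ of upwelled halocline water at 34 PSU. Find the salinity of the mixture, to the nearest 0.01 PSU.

By conservation of dissolved salt,
salt = 4,137,000×33 + 448,300×34 = 136,521,000 + 15,242,200 = 151,763,200
volume = 4,137,000 + 448,300 = 4,585,300 m³
S = 151,763,200 / 4,585,300 = 33.0978 PSU

33.10 PSU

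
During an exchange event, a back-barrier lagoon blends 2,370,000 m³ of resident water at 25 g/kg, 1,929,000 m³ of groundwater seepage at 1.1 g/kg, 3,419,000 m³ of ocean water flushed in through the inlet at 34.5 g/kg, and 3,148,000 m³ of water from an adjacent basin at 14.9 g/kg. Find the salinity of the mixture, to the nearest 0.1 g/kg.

Mass of salt is conserved:
salt = 2,370,000×25 + 1,929,000×1.1 + 3,419,000×34.5 + 3,148,000×14.9 = 59,250,000 + 2,121,900 + 117,955,500 + 46,905,200 = 226,232,600
volume = 2,370,000 + 1,929,000 + 3,419,000 + 3,148,000 = 10,866,000 m³
S = 226,232,600 / 10,866,000 = 20.82 g/kg

20.8 g/kg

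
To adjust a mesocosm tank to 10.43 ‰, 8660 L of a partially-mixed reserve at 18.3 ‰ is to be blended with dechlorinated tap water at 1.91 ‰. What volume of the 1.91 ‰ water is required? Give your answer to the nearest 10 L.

8000 L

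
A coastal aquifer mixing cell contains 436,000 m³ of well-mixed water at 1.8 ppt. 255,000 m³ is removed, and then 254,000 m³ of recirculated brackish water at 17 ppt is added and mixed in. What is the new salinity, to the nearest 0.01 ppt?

10.68 ppt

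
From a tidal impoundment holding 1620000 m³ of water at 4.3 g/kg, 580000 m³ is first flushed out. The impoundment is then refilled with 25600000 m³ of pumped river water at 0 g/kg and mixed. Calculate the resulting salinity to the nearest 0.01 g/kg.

Remaining after removal: 1,040,000 m³ at 4.3 g/kg (salt = 4,472,000)
After addition: salt = 4,472,000 + 25,600,000×0 = 4,472,000; volume = 26,640,000 m³
S = 4,472,000 / 26,640,000 = 0.1679 g/kg

0.17 g/kg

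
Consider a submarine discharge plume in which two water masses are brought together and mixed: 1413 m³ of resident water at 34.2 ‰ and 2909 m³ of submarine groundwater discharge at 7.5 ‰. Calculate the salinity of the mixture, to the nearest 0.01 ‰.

Total salt / total volume:
salt = 1,413×34.2 + 2,909×7.5 = 48,324.6 + 21,817.5 = 70,142.1
volume = 1,413 + 2,909 = 4,322 m³
S = 70,142.1 / 4,322 = 16.2291 ‰

16.23 ‰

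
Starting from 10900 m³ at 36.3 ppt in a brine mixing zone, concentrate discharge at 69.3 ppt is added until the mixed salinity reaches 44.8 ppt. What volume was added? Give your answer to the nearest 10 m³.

3780 m³

Salt balance: 10,900×36.3 + V×69.3 = (10,900+V)×44.8
395,670 + 69.3V = 488,320 + 44.8V
92,650 = 24.5V
V = 3,781.63 m³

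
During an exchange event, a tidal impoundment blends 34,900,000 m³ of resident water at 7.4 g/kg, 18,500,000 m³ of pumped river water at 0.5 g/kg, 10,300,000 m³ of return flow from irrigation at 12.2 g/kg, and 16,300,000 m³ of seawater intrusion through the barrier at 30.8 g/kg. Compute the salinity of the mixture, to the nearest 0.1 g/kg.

Mass of salt is conserved:
salt = 34,900,000×7.4 + 18,500,000×0.5 + 10,300,000×12.2 + 16,300,000×30.8 = 258,260,000 + 9,250,000 + 125,660,000 + 502,040,000 = 895,210,000
volume = 34,900,000 + 18,500,000 + 10,300,000 + 16,300,000 = 80,000,000 m³
S = 895,210,000 / 80,000,000 = 11.19 g/kg

11.2 g/kg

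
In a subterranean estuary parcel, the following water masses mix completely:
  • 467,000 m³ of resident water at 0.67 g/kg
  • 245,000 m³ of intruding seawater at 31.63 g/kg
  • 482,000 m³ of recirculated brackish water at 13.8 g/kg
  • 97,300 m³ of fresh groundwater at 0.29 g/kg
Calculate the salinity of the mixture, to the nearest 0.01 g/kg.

Conserving salt mass:
salt = 467,000×0.67 + 245,000×31.63 + 482,000×13.8 + 97,300×0.29 = 312,890 + 7,749,350 + 6,651,600 + 28,217 = 14,742,057
volume = 467,000 + 245,000 + 482,000 + 97,300 = 1,291,300 m³
S = 14,742,057 / 1,291,300 = 11.4164 g/kg

11.42 g/kg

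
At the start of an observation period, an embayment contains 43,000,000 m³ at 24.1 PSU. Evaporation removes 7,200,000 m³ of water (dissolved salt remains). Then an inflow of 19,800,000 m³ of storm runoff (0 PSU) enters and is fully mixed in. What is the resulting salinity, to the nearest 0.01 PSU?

After evaporation: salt = 43,000,000×24.1 = 1,036,300,000; volume = 43,000,000 − 7,200,000 = 35,800,000 m³
After mixing: salt = 1,036,300,000 + 19,800,000×0 = 1,036,300,000; volume = 35,800,000 + 19,800,000 = 55,600,000 m³
S = 1,036,300,000 / 55,600,000 = 18.6385 PSU

18.64 PSU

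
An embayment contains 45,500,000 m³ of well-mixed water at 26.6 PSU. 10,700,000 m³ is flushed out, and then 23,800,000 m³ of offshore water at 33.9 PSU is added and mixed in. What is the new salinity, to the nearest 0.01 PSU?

Remaining after removal: 34,800,000 m³ at 26.6 PSU (salt = 925,680,000)
After addition: salt = 925,680,000 + 23,800,000×33.9 = 1,732,500,000; volume = 58,600,000 m³
S = 1,732,500,000 / 58,600,000 = 29.5648 PSU

29.56 PSU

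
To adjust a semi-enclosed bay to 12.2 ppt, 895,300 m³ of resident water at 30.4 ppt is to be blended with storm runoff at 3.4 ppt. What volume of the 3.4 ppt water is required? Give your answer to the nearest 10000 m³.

Salt balance: 895,300×30.4 + V×3.4 = (895,300+V)×12.2
27,217,120 + 3.4V = 10,922,660 + 12.2V
16,294,460 = 8.8V
V = 1,851,643.18 m³

1850000 m³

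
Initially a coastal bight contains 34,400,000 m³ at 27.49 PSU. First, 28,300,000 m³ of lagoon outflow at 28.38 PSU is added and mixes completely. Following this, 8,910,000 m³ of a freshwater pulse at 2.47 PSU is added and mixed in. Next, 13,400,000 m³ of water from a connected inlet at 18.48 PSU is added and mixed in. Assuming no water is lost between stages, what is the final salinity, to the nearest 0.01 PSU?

By conservation of dissolved salt,
Initial salt = 34,400,000×27.49 = 945,656,000
After stage 1: salt = 945,656,000 + 28,300,000×28.38 = 1,748,810,000; volume = 62,700,000 m³; S = 27.892 PSU
After stage 2: salt = 1,748,810,000 + 8,910,000×2.47 = 1,770,817,700; volume = 71,610,000 m³; S = 24.729 PSU
After stage 3: salt = 1,770,817,700 + 13,400,000×18.48 = 2,018,449,700; volume = 85,010,000 m³
S = 2,018,449,700 / 85,010,000 = 23.7437 PSU

23.74 PSU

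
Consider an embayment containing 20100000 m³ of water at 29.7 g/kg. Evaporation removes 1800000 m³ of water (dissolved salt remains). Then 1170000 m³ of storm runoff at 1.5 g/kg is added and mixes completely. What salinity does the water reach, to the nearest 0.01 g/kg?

After evaporation: salt = 20,100,000×29.7 = 596,970,000; volume = 20,100,000 − 1,800,000 = 18,300,000 m³
After mixing: salt = 596,970,000 + 1,170,000×1.5 = 598,725,000; volume = 18,300,000 + 1,170,000 = 19,470,000 m³
S = 598,725,000 / 19,470,000 = 30.7512 g/kg

30.75 g/kg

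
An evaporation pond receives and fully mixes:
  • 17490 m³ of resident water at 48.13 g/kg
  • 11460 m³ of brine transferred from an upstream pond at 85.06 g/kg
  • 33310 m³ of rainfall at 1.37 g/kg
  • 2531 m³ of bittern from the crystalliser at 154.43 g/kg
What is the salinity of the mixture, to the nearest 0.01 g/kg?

34.77 g/kg

Mass of salt is conserved:
salt = 17,490×48.13 + 11,460×85.06 + 33,310×1.37 + 2,531×154.43 = 841,793.7 + 974,787.6 + 45,634.7 + 390,862.33 = 2,253,078.33
volume = 17,490 + 11,460 + 33,310 + 2,531 = 64,791 m³
S = 2,253,078.33 / 64,791 = 34.7746 g/kg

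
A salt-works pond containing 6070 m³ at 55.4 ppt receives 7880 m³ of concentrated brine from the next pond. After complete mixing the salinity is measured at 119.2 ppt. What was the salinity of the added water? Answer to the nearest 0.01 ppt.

Salt balance: 6,070×55.4 + 7,880×S = 13,950×119.2
336,278 + 7,880·S = 1,662,840
S = (1,662,840 − 336,278) / 7,880 = 168.3454 ppt

168.35 ppt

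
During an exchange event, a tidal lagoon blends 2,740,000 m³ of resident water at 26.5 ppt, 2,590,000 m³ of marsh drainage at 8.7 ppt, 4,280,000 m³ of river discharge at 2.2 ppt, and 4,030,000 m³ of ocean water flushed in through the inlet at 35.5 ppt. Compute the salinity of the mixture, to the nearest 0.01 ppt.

By conservation of dissolved salt,
salt = 2,740,000×26.5 + 2,590,000×8.7 + 4,280,000×2.2 + 4,030,000×35.5 = 72,610,000 + 22,533,000 + 9,416,000 + 143,065,000 = 247,624,000
volume = 2,740,000 + 2,590,000 + 4,280,000 + 4,030,000 = 13,640,000 m³
S = 247,624,000 / 13,640,000 = 18.1543 ppt

18.15 ppt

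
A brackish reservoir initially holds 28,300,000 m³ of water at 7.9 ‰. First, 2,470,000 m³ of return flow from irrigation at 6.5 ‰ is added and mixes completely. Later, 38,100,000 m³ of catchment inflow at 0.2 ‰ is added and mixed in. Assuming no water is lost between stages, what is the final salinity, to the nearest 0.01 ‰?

3.59 ‰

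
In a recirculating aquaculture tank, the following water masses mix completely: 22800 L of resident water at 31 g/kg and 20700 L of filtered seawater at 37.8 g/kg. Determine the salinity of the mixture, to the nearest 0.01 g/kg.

By conservation of dissolved salt,
salt = 22,800×31 + 20,700×37.8 = 706,800 + 782,460 = 1,489,260
volume = 22,800 + 20,700 = 43,500 L
S = 1,489,260 / 43,500 = 34.2359 g/kg

34.24 g/kg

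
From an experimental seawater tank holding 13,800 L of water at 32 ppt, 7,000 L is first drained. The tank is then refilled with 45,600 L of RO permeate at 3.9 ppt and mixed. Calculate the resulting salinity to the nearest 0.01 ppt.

7.55 ppt

Remaining after removal: 6,800 L at 32 ppt (salt = 217,600)
After addition: salt = 217,600 + 45,600×3.9 = 395,440; volume = 52,400 L
S = 395,440 / 52,400 = 7.5466 ppt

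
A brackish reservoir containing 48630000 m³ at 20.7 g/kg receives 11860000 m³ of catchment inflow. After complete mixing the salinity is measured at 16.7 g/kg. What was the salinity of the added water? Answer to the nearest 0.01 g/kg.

0.30 g/kg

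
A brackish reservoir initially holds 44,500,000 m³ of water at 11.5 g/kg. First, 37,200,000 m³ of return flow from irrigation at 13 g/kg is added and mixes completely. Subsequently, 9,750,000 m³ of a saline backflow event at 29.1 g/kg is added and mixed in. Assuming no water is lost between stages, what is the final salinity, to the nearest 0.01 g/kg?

Salt balance:
Initial salt = 44,500,000×11.5 = 511,750,000
After stage 1: salt = 511,750,000 + 37,200,000×13 = 995,350,000; volume = 81,700,000 m³; S = 12.183 g/kg
After stage 2: salt = 995,350,000 + 9,750,000×29.1 = 1,279,075,000; volume = 91,450,000 m³
S = 1,279,075,000 / 91,450,000 = 13.9866 g/kg

13.99 g/kg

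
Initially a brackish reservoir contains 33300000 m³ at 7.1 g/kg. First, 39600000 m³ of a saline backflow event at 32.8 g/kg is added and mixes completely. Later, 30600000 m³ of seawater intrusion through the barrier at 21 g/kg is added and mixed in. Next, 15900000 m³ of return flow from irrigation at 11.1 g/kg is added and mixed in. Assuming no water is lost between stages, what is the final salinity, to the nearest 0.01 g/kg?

Mass of salt is conserved:
Initial salt = 33,300,000×7.1 = 236,430,000
After stage 1: salt = 236,430,000 + 39,600,000×32.8 = 1,535,310,000; volume = 72,900,000 m³; S = 21.06 g/kg
After stage 2: salt = 1,535,310,000 + 30,600,000×21 = 2,177,910,000; volume = 103,500,000 m³; S = 21.043 g/kg
After stage 3: salt = 2,177,910,000 + 15,900,000×11.1 = 2,354,400,000; volume = 119,400,000 m³
S = 2,354,400,000 / 119,400,000 = 19.7186 g/kg

19.72 g/kg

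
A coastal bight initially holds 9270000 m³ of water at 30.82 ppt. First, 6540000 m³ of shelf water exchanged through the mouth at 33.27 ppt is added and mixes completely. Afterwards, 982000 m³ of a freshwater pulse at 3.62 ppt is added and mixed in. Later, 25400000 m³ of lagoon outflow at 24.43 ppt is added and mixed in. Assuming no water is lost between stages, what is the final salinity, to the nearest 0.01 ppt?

26.72 ppt

Total salt / total volume:
Initial salt = 9,270,000×30.82 = 285,701,400
After stage 1: salt = 285,701,400 + 6,540,000×33.27 = 503,287,200; volume = 15,810,000 m³; S = 31.833 ppt
After stage 2: salt = 503,287,200 + 982,000×3.62 = 506,842,040; volume = 16,792,000 m³; S = 30.184 ppt
After stage 3: salt = 506,842,040 + 25,400,000×24.43 = 1,127,364,040; volume = 42,192,000 m³
S = 1,127,364,040 / 42,192,000 = 26.7199 ppt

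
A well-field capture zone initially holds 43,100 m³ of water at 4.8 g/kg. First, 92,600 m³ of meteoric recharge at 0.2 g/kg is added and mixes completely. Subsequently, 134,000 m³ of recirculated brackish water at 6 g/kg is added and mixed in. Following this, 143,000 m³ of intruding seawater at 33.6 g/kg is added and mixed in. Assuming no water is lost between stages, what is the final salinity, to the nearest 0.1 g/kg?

14.1 g/kg

Salt balance:
Initial salt = 43,100×4.8 = 206,880
After stage 1: salt = 206,880 + 92,600×0.2 = 225,400; volume = 135,700 m³; S = 1.661 g/kg
After stage 2: salt = 225,400 + 134,000×6 = 1,029,400; volume = 269,700 m³; S = 3.817 g/kg
After stage 3: salt = 1,029,400 + 143,000×33.6 = 5,834,200; volume = 412,700 m³
S = 5,834,200 / 412,700 = 14.1367 g/kg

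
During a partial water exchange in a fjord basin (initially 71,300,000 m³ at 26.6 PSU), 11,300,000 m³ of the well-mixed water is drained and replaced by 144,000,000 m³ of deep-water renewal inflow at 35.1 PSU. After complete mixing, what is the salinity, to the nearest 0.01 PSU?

Remaining after removal: 60,000,000 m³ at 26.6 PSU (salt = 1,596,000,000)
After addition: salt = 1,596,000,000 + 144,000,000×35.1 = 6,650,400,000; volume = 204,000,000 m³
S = 6,650,400,000 / 204,000,000 = 32.6 PSU

32.60 PSU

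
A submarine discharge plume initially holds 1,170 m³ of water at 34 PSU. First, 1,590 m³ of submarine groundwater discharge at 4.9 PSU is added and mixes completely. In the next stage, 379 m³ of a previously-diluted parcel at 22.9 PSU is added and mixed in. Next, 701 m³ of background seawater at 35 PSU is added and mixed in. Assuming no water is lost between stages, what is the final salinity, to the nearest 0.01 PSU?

21.04 PSU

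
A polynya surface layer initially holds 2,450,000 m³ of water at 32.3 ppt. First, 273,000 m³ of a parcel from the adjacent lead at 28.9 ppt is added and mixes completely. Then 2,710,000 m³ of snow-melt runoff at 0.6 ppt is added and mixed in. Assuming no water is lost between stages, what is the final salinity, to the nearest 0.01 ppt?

16.32 ppt

Conserving salt mass:
Initial salt = 2,450,000×32.3 = 79,135,000
After stage 1: salt = 79,135,000 + 273,000×28.9 = 87,024,700; volume = 2,723,000 m³; S = 31.959 ppt
After stage 2: salt = 87,024,700 + 2,710,000×0.6 = 88,650,700; volume = 5,433,000 m³
S = 88,650,700 / 5,433,000 = 16.3171 ppt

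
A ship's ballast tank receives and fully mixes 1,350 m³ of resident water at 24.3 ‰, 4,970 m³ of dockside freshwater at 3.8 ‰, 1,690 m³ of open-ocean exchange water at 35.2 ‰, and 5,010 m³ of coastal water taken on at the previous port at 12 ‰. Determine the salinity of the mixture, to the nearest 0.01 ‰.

By conservation of dissolved salt,
salt = 1,350×24.3 + 4,970×3.8 + 1,690×35.2 + 5,010×12 = 32,805 + 18,886 + 59,488 + 60,120 = 171,299
volume = 1,350 + 4,970 + 1,690 + 5,010 = 13,020 m³
S = 171,299 / 13,020 = 13.1566 ‰

13.16 ‰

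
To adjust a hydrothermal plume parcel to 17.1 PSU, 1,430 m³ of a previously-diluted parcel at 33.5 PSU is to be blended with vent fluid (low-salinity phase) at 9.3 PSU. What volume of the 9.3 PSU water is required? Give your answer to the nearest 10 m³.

3010 m³

Salt balance: 1,430×33.5 + V×9.3 = (1,430+V)×17.1
47,905 + 9.3V = 24,453 + 17.1V
23,452 = 7.8V
V = 3,006.67 m³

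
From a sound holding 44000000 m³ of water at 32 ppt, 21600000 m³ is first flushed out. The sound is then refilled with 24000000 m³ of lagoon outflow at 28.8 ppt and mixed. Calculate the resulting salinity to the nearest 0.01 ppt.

30.34 ppt

Remaining after removal: 22,400,000 m³ at 32 ppt (salt = 716,800,000)
After addition: salt = 716,800,000 + 24,000,000×28.8 = 1,408,000,000; volume = 46,400,000 m³
S = 1,408,000,000 / 46,400,000 = 30.3448 ppt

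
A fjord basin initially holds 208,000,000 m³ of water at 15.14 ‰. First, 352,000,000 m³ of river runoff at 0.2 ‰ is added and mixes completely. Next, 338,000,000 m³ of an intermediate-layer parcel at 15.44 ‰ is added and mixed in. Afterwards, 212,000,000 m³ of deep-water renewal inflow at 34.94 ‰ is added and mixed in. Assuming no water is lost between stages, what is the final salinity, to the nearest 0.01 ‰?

14.28 ‰

Conserving salt mass:
Initial salt = 208,000,000×15.14 = 3,149,120,000
After stage 1: salt = 3,149,120,000 + 352,000,000×0.2 = 3,219,520,000; volume = 560,000,000 m³; S = 5.749 ‰
After stage 2: salt = 3,219,520,000 + 338,000,000×15.44 = 8,438,240,000; volume = 898,000,000 m³; S = 9.397 ‰
After stage 3: salt = 8,438,240,000 + 212,000,000×34.94 = 15,845,520,000; volume = 1,110,000,000 m³
S = 15,845,520,000 / 1,110,000,000 = 14.2752 ‰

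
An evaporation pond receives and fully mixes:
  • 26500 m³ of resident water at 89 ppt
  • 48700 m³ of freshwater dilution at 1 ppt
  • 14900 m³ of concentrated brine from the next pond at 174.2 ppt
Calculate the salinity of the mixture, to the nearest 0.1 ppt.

55.5 ppt

Total salt / total volume:
salt = 26,500×89 + 48,700×1 + 14,900×174.2 = 2,358,500 + 48,700 + 2,595,580 = 5,002,780
volume = 26,500 + 48,700 + 14,900 = 90,100 m³
S = 5,002,780 / 90,100 = 55.525 ppt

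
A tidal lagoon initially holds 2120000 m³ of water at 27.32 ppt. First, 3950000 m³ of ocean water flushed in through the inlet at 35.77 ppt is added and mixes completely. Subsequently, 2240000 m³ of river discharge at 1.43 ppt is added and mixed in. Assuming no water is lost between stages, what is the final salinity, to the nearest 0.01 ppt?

Mass of salt is conserved:
Initial salt = 2,120,000×27.32 = 57,918,400
After stage 1: salt = 57,918,400 + 3,950,000×35.77 = 199,209,900; volume = 6,070,000 m³; S = 32.819 ppt
After stage 2: salt = 199,209,900 + 2,240,000×1.43 = 202,413,100; volume = 8,310,000 m³
S = 202,413,100 / 8,310,000 = 24.3578 ppt

24.36 ppt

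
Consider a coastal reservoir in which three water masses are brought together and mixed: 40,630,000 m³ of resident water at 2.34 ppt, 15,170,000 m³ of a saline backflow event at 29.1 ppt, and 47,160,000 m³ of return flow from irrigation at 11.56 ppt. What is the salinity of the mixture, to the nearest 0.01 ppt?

10.51 ppt

Conserving salt mass:
salt = 40,630,000×2.34 + 15,170,000×29.1 + 47,160,000×11.56 = 95,074,200 + 441,447,000 + 545,169,600 = 1,081,690,800
volume = 40,630,000 + 15,170,000 + 47,160,000 = 102,960,000 m³
S = 1,081,690,800 / 102,960,000 = 10.5059 ppt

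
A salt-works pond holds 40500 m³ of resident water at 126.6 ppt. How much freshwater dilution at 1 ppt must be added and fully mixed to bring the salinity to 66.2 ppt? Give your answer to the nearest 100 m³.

Salt balance: 40,500×126.6 + V×1 = (40,500+V)×66.2
5,127,300 + 1V = 2,681,100 + 66.2V
2,446,200 = 65.2V
V = 37,518.4 m³

37500 m³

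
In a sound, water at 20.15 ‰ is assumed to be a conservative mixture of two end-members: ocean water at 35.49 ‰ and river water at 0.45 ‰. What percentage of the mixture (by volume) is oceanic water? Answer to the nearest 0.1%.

56.2%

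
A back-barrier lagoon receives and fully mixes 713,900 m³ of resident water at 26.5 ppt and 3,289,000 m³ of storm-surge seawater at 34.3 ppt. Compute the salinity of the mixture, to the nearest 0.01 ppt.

By conservation of dissolved salt,
salt = 713,900×26.5 + 3,289,000×34.3 = 18,918,350 + 112,812,700 = 131,731,050
volume = 713,900 + 3,289,000 = 4,002,900 m³
S = 131,731,050 / 4,002,900 = 32.9089 ppt

32.91 ppt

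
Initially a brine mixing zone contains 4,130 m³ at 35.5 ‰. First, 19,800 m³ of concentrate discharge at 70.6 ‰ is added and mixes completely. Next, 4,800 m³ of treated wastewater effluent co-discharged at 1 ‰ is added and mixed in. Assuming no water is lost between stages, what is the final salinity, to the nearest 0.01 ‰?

Weighted by volume,
Initial salt = 4,130×35.5 = 146,615
After stage 1: salt = 146,615 + 19,800×70.6 = 1,544,495; volume = 23,930 m³; S = 64.542 ‰
After stage 2: salt = 1,544,495 + 4,800×1 = 1,549,295; volume = 28,730 m³
S = 1,549,295 / 28,730 = 53.926 ‰

53.93 ‰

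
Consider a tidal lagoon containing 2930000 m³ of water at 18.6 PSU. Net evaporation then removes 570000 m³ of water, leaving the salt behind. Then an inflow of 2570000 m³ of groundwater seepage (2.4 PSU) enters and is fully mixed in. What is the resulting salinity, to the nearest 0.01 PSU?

12.31 PSU

After evaporation: salt = 2,930,000×18.6 = 54,498,000; volume = 2,930,000 − 570,000 = 2,360,000 m³
After mixing: salt = 54,498,000 + 2,570,000×2.4 = 60,666,000; volume = 2,360,000 + 2,570,000 = 4,930,000 m³
S = 60,666,000 / 4,930,000 = 12.3055 PSU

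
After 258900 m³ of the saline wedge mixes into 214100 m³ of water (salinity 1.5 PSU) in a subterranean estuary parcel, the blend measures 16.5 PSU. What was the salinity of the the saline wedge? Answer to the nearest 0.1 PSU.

Salt balance: 214,100×1.5 + 258,900×S = 473,000×16.5
321,150 + 258,900·S = 7,804,500
S = (7,804,500 − 321,150) / 258,900 = 28.9044 PSU

28.9 PSU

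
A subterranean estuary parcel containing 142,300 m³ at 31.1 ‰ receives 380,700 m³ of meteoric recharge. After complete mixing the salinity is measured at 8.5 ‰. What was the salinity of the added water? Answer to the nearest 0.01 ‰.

Salt balance: 142,300×31.1 + 380,700×S = 523,000×8.5
4,425,530 + 380,700·S = 4,445,500
S = (4,445,500 − 4,425,530) / 380,700 = 0.0525 ‰

0.05 ‰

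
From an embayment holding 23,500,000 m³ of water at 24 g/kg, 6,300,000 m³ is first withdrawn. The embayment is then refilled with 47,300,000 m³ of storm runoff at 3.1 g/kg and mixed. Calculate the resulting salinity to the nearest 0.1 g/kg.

Remaining after removal: 17,200,000 m³ at 24 g/kg (salt = 412,800,000)
After addition: salt = 412,800,000 + 47,300,000×3.1 = 559,430,000; volume = 64,500,000 m³
S = 559,430,000 / 64,500,000 = 8.6733 g/kg

8.7 g/kg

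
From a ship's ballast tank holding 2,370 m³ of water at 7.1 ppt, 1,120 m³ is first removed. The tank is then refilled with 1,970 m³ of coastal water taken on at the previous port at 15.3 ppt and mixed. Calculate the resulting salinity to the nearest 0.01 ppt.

12.12 ppt

Remaining after removal: 1,250 m³ at 7.1 ppt (salt = 8,875)
After addition: salt = 8,875 + 1,970×15.3 = 39,016; volume = 3,220 m³
S = 39,016 / 3,220 = 12.1168 ppt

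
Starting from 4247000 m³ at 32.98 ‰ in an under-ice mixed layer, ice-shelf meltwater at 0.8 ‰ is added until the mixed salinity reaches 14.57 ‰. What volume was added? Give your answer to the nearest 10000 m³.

5680000 m³

Salt balance: 4,247,000×32.98 + V×0.8 = (4,247,000+V)×14.57
140,066,060 + 0.8V = 61,878,790 + 14.57V
78,187,270 = 13.77V
V = 5,678,087.87 m³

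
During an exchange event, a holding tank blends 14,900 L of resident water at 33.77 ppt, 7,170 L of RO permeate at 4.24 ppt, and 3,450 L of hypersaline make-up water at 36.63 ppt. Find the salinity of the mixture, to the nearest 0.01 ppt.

25.86 ppt

Mass of salt is conserved:
salt = 14,900×33.77 + 7,170×4.24 + 3,450×36.63 = 503,173 + 30,400.8 + 126,373.5 = 659,947.3
volume = 14,900 + 7,170 + 3,450 = 25,520 L
S = 659,947.3 / 25,520 = 25.86 ppt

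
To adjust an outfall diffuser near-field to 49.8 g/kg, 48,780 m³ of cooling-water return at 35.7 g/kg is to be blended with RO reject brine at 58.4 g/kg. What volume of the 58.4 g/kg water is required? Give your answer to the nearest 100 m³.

80000 m³

Salt balance: 48,780×35.7 + V×58.4 = (48,780+V)×49.8
1,741,446 + 58.4V = 2,429,244 + 49.8V
687,798 = 8.6V
V = 79,976.51 m³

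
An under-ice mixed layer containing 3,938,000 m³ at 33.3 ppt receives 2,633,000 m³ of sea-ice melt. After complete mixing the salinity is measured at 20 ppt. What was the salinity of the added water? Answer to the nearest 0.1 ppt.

0.1 ppt

Salt balance: 3,938,000×33.3 + 2,633,000×S = 6,571,000×20
131,135,400 + 2,633,000·S = 131,420,000
S = (131,420,000 − 131,135,400) / 2,633,000 = 0.1081 ppt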